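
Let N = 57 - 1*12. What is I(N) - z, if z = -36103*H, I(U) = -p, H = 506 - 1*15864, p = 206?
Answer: -554470080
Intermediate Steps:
N = 45 (N = 57 - 12 = 45)
H = -15358 (H = 506 - 15864 = -15358)
I(U) = -206 (I(U) = -1*206 = -206)
z = 554469874 (z = -36103/(1/(-15358)) = -36103/(-1/15358) = -36103*(-15358) = 554469874)
I(N) - z = -206 - 1*554469874 = -206 - 554469874 = -554470080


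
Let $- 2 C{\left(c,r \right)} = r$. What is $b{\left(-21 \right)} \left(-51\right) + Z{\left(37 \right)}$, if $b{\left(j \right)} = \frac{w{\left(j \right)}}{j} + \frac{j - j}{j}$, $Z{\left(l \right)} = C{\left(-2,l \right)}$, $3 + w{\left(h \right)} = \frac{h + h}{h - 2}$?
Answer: $- \frac{6875}{322} \approx -21.351$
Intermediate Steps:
$C{\left(c,r \right)} = - \frac{r}{2}$
$w{\left(h \right)} = -3 + \frac{2 h}{-2 + h}$ ($w{\left(h \right)} = -3 + \frac{h + h}{h - 2} = -3 + \frac{2 h}{-2 + h}$)
$Z{\left(l \right)} = - \frac{l}{2}$
$b{\left(j \right)} = \frac{6 - j}{j \left(-2 + j\right)}$ ($b{\left(j \right)} = \frac{\frac{1}{-2 + j} \left(6 - j\right)}{j} + \frac{j - j}{j} = \frac{6 - j}{j \left(-2 + j\right)} + \frac{0}{j} = \frac{6 - j}{j \left(-2 + j\right)} + 0 = \frac{6 - j}{j \left(-2 + j\right)}$)
$b{\left(-21 \right)} \left(-51\right) + Z{\left(37 \right)} = \frac{6 - -21}{\left(-21\right) \left(-2 - 21\right)} \left(-51\right) - \frac{37}{2} = - \frac{6 + 21}{21 \left(-23\right)} \left(-51\right) - \frac{37}{2} = \left(- \frac{1}{21}\right) \left(- \frac{1}{23}\right) 27 \left(-51\right) - \frac{37}{2} = \frac{9}{161} \left(-51\right) - \frac{37}{2} = - \frac{459}{161} - \frac{37}{2} = - \frac{6875}{322}$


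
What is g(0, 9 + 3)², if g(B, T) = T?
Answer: 144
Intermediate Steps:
g(0, 9 + 3)² = (9 + 3)² = 12² = 144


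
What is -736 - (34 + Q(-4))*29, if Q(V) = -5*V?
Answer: -2302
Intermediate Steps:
-736 - (34 + Q(-4))*29 = -736 - (34 - 5*(-4))*29 = -736 - (34 + 20)*29 = -736 - 54*29 = -736 - 1*1566 = -736 - 1566 = -2302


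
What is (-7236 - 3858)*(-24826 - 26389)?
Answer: 568179210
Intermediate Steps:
(-7236 - 3858)*(-24826 - 26389) = -11094*(-51215) = 568179210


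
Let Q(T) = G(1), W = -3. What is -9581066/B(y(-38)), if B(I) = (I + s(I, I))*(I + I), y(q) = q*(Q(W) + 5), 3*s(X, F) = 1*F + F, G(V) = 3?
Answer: -14371599/462080 ≈ -31.102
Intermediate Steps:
Q(T) = 3
s(X, F) = 2*F/3 (s(X, F) = (1*F + F)/3 = (F + F)/3 = (2*F)/3 = 2*F/3)
y(q) = 8*q (y(q) = q*(3 + 5) = q*8 = 8*q)
B(I) = 10*I²/3 (B(I) = (I + 2*I/3)*(I + I) = (5*I/3)*(2*I) = 10*I²/3)
-9581066/B(y(-38)) = -9581066/(10*(8*(-38))²/3) = -9581066/((10/3)*(-304)²) = -9581066/((10/3)*92416) = -9581066/924160/3 = -9581066*3/924160 = -14371599/462080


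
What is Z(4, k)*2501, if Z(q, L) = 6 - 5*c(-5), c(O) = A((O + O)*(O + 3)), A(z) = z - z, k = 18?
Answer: 15006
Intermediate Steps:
A(z) = 0
c(O) = 0
Z(q, L) = 6 (Z(q, L) = 6 - 5*0 = 6 + 0 = 6)
Z(4, k)*2501 = 6*2501 = 15006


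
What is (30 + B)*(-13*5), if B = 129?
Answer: -10335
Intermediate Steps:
(30 + B)*(-13*5) = (30 + 129)*(-13*5) = 159*(-65) = -10335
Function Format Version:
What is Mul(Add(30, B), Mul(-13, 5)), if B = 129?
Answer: -10335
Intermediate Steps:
Mul(Add(30, B), Mul(-13, 5)) = Mul(Add(30, 129), Mul(-13, 5)) = Mul(159, -65) = -10335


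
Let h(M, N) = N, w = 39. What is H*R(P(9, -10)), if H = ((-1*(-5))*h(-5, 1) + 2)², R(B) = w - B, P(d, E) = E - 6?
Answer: 2695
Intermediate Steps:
P(d, E) = -6 + E
R(B) = 39 - B
H = 49 (H = (-1*(-5)*1 + 2)² = (5*1 + 2)² = (5 + 2)² = 7² = 49)
H*R(P(9, -10)) = 49*(39 - (-6 - 10)) = 49*(39 - 1*(-16)) = 49*(39 + 16) = 49*55 = 2695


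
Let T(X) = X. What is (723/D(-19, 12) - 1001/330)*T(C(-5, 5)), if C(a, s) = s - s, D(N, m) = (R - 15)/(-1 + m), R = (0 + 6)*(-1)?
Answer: 0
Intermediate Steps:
R = -6 (R = 6*(-1) = -6)
D(N, m) = -21/(-1 + m) (D(N, m) = (-6 - 15)/(-1 + m) = -21/(-1 + m))
C(a, s) = 0
(723/D(-19, 12) - 1001/330)*T(C(-5, 5)) = (723/((-21/(-1 + 12))) - 1001/330)*0 = (723/((-21/11)) - 1001*1/330)*0 = (723/((-21*1/11)) - 91/30)*0 = (723/(-21/11) - 91/30)*0 = (723*(-11/21) - 91/30)*0 = (-2651/7 - 91/30)*0 = -80167/210*0 = 0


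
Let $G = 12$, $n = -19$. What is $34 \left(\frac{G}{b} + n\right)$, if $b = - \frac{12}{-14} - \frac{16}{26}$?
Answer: $\frac{11458}{11} \approx 1041.6$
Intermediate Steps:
$b = \frac{22}{91}$ ($b = \left(-12\right) \left(- \frac{1}{14}\right) - \frac{8}{13} = \frac{6}{7} - \frac{8}{13} = \frac{22}{91} \approx 0.24176$)
$34 \left(\frac{G}{b} + n\right) = 34 \left(\frac{12}{\frac{22}{91}} - 19\right) = 34 \left(12 \cdot \frac{91}{22} - 19\right) = 34 \left(\frac{546}{11} - 19\right) = 34 \cdot \frac{337}{11} = \frac{11458}{11}$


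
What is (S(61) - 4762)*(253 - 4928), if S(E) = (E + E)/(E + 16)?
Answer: 155784600/7 ≈ 2.2255e+7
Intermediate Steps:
S(E) = 2*E/(16 + E) (S(E) = (2*E)/(16 + E) = 2*E/(16 + E))
(S(61) - 4762)*(253 - 4928) = (2*61/(16 + 61) - 4762)*(253 - 4928) = (2*61/77 - 4762)*(-4675) = (2*61*(1/77) - 4762)*(-4675) = (122/77 - 4762)*(-4675) = -366552/77*(-4675) = 155784600/7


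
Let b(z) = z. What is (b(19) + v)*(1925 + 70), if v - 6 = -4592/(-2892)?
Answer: 12783295/241 ≈ 53043.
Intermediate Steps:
v = 5486/723 (v = 6 - 4592/(-2892) = 6 - 4592*(-1/2892) = 6 + 1148/723 = 5486/723 ≈ 7.5878)
(b(19) + v)*(1925 + 70) = (19 + 5486/723)*(1925 + 70) = (19223/723)*1995 = 12783295/241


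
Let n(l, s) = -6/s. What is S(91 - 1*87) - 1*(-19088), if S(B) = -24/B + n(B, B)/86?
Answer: 3282101/172 ≈ 19082.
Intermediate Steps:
S(B) = -1035/(43*B) (S(B) = -24/B - 6/B/86 = -24/B - 6/B*(1/86) = -24/B - 3/(43*B) = -1035/(43*B))
S(91 - 1*87) - 1*(-19088) = -1035/(43*(91 - 1*87)) - 1*(-19088) = -1035/(43*(91 - 87)) + 19088 = -1035/43/4 + 19088 = -1035/43*¼ + 19088 = -1035/172 + 19088 = 3282101/172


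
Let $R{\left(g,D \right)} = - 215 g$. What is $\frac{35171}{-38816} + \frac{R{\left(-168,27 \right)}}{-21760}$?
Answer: $- \frac{846623}{329936} \approx -2.566$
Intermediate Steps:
$\frac{35171}{-38816} + \frac{R{\left(-168,27 \right)}}{-21760} = \frac{35171}{-38816} + \frac{\left(-215\right) \left(-168\right)}{-21760} = 35171 \left(- \frac{1}{38816}\right) + 36120 \left(- \frac{1}{21760}\right) = - \frac{35171}{38816} - \frac{903}{544} = - \frac{846623}{329936}$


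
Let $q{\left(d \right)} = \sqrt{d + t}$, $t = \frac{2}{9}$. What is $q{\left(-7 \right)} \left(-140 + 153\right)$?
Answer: $\frac{13 i \sqrt{61}}{3} \approx 33.844 i$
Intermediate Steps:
$t = \frac{2}{9}$ ($t = 2 \cdot \frac{1}{9} = \frac{2}{9} \approx 0.22222$)
$q{\left(d \right)} = \sqrt{\frac{2}{9} + d}$ ($q{\left(d \right)} = \sqrt{d + \frac{2}{9}} = \sqrt{\frac{2}{9} + d}$)
$q{\left(-7 \right)} \left(-140 + 153\right) = \frac{\sqrt{2 + 9 \left(-7\right)}}{3} \left(-140 + 153\right) = \frac{\sqrt{2 - 63}}{3} \cdot 13 = \frac{\sqrt{-61}}{3} \cdot 13 = \frac{i \sqrt{61}}{3} \cdot 13 = \frac{13 i \sqrt{61}}{3}$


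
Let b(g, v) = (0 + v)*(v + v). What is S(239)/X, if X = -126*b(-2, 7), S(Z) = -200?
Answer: 50/3087 ≈ 0.016197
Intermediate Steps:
b(g, v) = 2*v**2 (b(g, v) = v*(2*v) = 2*v**2)
X = -12348 (X = -252*7**2 = -252*49 = -126*98 = -12348)
S(239)/X = -200/(-12348) = -200*(-1/12348) = 50/3087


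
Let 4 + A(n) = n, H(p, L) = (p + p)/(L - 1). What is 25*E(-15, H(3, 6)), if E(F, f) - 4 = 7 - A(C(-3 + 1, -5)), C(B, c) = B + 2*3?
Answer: 275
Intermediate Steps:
C(B, c) = 6 + B (C(B, c) = B + 6 = 6 + B)
H(p, L) = 2*p/(-1 + L) (H(p, L) = (2*p)/(-1 + L) = 2*p/(-1 + L))
A(n) = -4 + n
E(F, f) = 11 (E(F, f) = 4 + (7 - (-4 + (6 + (-3 + 1)))) = 4 + (7 - (-4 + (6 - 2))) = 4 + (7 - (-4 + 4)) = 4 + (7 - 1*0) = 4 + (7 + 0) = 4 + 7 = 11)
25*E(-15, H(3, 6)) = 25*11 = 275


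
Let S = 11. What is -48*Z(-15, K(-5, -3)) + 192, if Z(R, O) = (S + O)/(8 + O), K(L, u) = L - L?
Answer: 126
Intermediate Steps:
K(L, u) = 0
Z(R, O) = (11 + O)/(8 + O)
-48*Z(-15, K(-5, -3)) + 192 = -48*(11 + 0)/(8 + 0) + 192 = -48*11/8 + 192 = -66 + 192 = 126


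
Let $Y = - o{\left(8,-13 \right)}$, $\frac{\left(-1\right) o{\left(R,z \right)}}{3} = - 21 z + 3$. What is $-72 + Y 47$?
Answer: $38844$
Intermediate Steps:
$o{\left(R,z \right)} = -9 + 63 z$ ($o{\left(R,z \right)} = - 3 \left(- 21 z + 3\right) = - 3 \left(3 - 21 z\right) = -9 + 63 z$)
$Y = 828$ ($Y = - (-9 + 63 \left(-13\right)) = - (-9 - 819) = \left(-1\right) \left(-828\right) = 828$)
$-72 + Y 47 = -72 + 828 \cdot 47 = -72 + 38916 = 38844$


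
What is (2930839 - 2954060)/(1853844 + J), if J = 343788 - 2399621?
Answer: 23221/201989 ≈ 0.11496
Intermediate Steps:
J = -2055833
(2930839 - 2954060)/(1853844 + J) = (2930839 - 2954060)/(1853844 - 2055833) = -23221/(-201989) = -23221*(-1/201989) = 23221/201989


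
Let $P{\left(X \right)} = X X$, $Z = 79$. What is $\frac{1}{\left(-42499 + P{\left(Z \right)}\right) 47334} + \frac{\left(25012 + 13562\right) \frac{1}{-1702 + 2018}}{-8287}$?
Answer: $- \frac{16550524179355}{1123573483431756} \approx -0.01473$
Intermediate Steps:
$P{\left(X \right)} = X^{2}$
$\frac{1}{\left(-42499 + P{\left(Z \right)}\right) 47334} + \frac{\left(25012 + 13562\right) \frac{1}{-1702 + 2018}}{-8287} = \frac{1}{\left(-42499 + 79^{2}\right) 47334} + \frac{\left(25012 + 13562\right) \frac{1}{-1702 + 2018}}{-8287} = \frac{1}{-42499 + 6241} \cdot \frac{1}{47334} + \frac{38574}{316} \left(- \frac{1}{8287}\right) = \frac{1}{-36258} \cdot \frac{1}{47334} + 38574 \cdot \frac{1}{316} \left(- \frac{1}{8287}\right) = \left(- \frac{1}{36258}\right) \frac{1}{47334} + \frac{19287}{158} \left(- \frac{1}{8287}\right) = - \frac{1}{1716236172} - \frac{19287}{1309346} = - \frac{16550524179355}{1123573483431756}$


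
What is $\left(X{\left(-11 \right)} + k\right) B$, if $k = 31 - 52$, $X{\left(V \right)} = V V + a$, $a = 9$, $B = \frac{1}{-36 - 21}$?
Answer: $- \frac{109}{57} \approx -1.9123$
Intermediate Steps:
$B = - \frac{1}{57}$ ($B = \frac{1}{-57} = - \frac{1}{57} \approx -0.017544$)
$X{\left(V \right)} = 9 + V^{2}$ ($X{\left(V \right)} = V V + 9 = V^{2} + 9 = 9 + V^{2}$)
$k = -21$ ($k = 31 - 52 = -21$)
$\left(X{\left(-11 \right)} + k\right) B = \left(\left(9 + \left(-11\right)^{2}\right) - 21\right) \left(- \frac{1}{57}\right) = \left(\left(9 + 121\right) - 21\right) \left(- \frac{1}{57}\right) = \left(130 - 21\right) \left(- \frac{1}{57}\right) = 109 \left(- \frac{1}{57}\right) = - \frac{109}{57}$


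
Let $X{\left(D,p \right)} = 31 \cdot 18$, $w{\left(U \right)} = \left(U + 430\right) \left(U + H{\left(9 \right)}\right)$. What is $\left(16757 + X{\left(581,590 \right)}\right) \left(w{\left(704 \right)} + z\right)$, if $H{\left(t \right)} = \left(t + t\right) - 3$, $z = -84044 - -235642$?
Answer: $16742635360$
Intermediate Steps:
$z = 151598$ ($z = -84044 + 235642 = 151598$)
$H{\left(t \right)} = -3 + 2 t$ ($H{\left(t \right)} = 2 t - 3 = -3 + 2 t$)
$w{\left(U \right)} = \left(15 + U\right) \left(430 + U\right)$ ($w{\left(U \right)} = \left(U + 430\right) \left(U + \left(-3 + 2 \cdot 9\right)\right) = \left(430 + U\right) \left(U + \left(-3 + 18\right)\right) = \left(430 + U\right) \left(U + 15\right) = \left(430 + U\right) \left(15 + U\right) = \left(15 + U\right) \left(430 + U\right)$)
$X{\left(D,p \right)} = 558$
$\left(16757 + X{\left(581,590 \right)}\right) \left(w{\left(704 \right)} + z\right) = \left(16757 + 558\right) \left(\left(6450 + 704^{2} + 445 \cdot 704\right) + 151598\right) = 17315 \left(\left(6450 + 495616 + 313280\right) + 151598\right) = 17315 \left(815346 + 151598\right) = 17315 \cdot 966944 = 16742635360$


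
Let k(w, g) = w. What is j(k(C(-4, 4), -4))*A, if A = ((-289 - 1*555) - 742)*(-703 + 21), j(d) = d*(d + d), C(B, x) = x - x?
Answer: 0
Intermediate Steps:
C(B, x) = 0
j(d) = 2*d**2 (j(d) = d*(2*d) = 2*d**2)
A = 1081652 (A = ((-289 - 555) - 742)*(-682) = (-844 - 742)*(-682) = -1586*(-682) = 1081652)
j(k(C(-4, 4), -4))*A = (2*0**2)*1081652 = (2*0)*1081652 = 0*1081652 = 0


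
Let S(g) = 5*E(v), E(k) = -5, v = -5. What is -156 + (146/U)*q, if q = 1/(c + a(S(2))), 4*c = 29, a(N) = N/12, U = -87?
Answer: -140536/899 ≈ -156.32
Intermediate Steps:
S(g) = -25 (S(g) = 5*(-5) = -25)
a(N) = N/12 (a(N) = N*(1/12) = N/12)
c = 29/4 (c = (¼)*29 = 29/4 ≈ 7.2500)
q = 6/31 (q = 1/(29/4 + (1/12)*(-25)) = 1/(29/4 - 25/12) = 1/(31/6) = 6/31 ≈ 0.19355)
-156 + (146/U)*q = -156 + (146/(-87))*(6/31) = -156 + (146*(-1/87))*(6/31) = -156 - 146/87*6/31 = -156 - 292/899 = -140536/899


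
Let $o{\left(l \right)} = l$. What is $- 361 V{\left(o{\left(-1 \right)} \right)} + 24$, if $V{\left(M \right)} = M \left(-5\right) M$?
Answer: $1829$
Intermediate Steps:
$V{\left(M \right)} = - 5 M^{2}$ ($V{\left(M \right)} = - 5 M M = - 5 M^{2}$)
$- 361 V{\left(o{\left(-1 \right)} \right)} + 24 = - 361 \left(- 5 \left(-1\right)^{2}\right) + 24 = - 361 \left(\left(-5\right) 1\right) + 24 = \left(-361\right) \left(-5\right) + 24 = 1805 + 24 = 1829$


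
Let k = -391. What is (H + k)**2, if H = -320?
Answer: 505521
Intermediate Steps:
(H + k)**2 = (-320 - 391)**2 = (-711)**2 = 505521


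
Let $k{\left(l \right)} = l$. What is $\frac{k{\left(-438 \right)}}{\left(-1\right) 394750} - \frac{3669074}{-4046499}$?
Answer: $\frac{725069664031}{798677740125} \approx 0.90784$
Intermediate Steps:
$\frac{k{\left(-438 \right)}}{\left(-1\right) 394750} - \frac{3669074}{-4046499} = - \frac{438}{\left(-1\right) 394750} - \frac{3669074}{-4046499} = - \frac{438}{-394750} - - \frac{3669074}{4046499} = \left(-438\right) \left(- \frac{1}{394750}\right) + \frac{3669074}{4046499} = \frac{219}{197375} + \frac{3669074}{4046499} = \frac{725069664031}{798677740125}$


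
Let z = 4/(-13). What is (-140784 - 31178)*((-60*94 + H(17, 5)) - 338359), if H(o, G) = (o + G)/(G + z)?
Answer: 3608390937186/61 ≈ 5.9154e+10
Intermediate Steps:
z = -4/13 (z = 4*(-1/13) = -4/13 ≈ -0.30769)
H(o, G) = (G + o)/(-4/13 + G) (H(o, G) = (o + G)/(G - 4/13) = (G + o)/(-4/13 + G))
(-140784 - 31178)*((-60*94 + H(17, 5)) - 338359) = (-140784 - 31178)*((-60*94 + 13*(5 + 17)/(-4 + 13*5)) - 338359) = -171962*((-5640 + 13*22/(-4 + 65)) - 338359) = -171962*((-5640 + 13*22/61) - 338359) = -171962*((-5640 + 13*(1/61)*22) - 338359) = -171962*((-5640 + 286/61) - 338359) = -171962*(-343754/61 - 338359) = -171962*(-20983653/61) = 3608390937186/61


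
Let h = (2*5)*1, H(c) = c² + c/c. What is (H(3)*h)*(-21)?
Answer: -2100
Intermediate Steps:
H(c) = 1 + c² (H(c) = c² + 1 = 1 + c²)
h = 10 (h = 10*1 = 10)
(H(3)*h)*(-21) = ((1 + 3²)*10)*(-21) = ((1 + 9)*10)*(-21) = (10*10)*(-21) = 100*(-21) = -2100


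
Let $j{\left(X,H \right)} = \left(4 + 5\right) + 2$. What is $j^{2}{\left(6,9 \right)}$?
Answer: $121$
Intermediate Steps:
$j{\left(X,H \right)} = 11$ ($j{\left(X,H \right)} = 9 + 2 = 11$)
$j^{2}{\left(6,9 \right)} = 11^{2} = 121$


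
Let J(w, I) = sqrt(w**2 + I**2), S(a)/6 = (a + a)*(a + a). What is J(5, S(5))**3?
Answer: 1800125*sqrt(14401) ≈ 2.1602e+8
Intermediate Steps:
S(a) = 24*a**2 (S(a) = 6*((a + a)*(a + a)) = 6*((2*a)*(2*a)) = 6*(4*a**2) = 24*a**2)
J(w, I) = sqrt(I**2 + w**2)
J(5, S(5))**3 = (sqrt((24*5**2)**2 + 5**2))**3 = (sqrt((24*25)**2 + 25))**3 = (sqrt(600**2 + 25))**3 = (sqrt(360000 + 25))**3 = (sqrt(360025))**3 = (5*sqrt(14401))**3 = 1800125*sqrt(14401)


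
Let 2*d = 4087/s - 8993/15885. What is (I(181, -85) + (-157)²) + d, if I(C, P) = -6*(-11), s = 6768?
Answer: 65607500491/2654560 ≈ 24715.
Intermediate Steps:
I(C, P) = 66
d = 50091/2654560 (d = (4087/6768 - 8993/15885)/2 = (½)*(50091/1327280) = 50091/2654560 ≈ 0.018870)
(I(181, -85) + (-157)²) + d = (66 + (-157)²) + 50091/2654560 = (66 + 24649) + 50091/2654560 = 24715 + 50091/2654560 = 65607500491/2654560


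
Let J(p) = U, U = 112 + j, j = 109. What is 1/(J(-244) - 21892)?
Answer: -1/21671 ≈ -4.6145e-5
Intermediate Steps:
U = 221 (U = 112 + 109 = 221)
J(p) = 221
1/(J(-244) - 21892) = 1/(221 - 21892) = 1/(-21671) = -1/21671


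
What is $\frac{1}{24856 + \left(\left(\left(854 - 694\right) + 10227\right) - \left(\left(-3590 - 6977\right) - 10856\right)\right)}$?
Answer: $\frac{1}{56666} \approx 1.7647 \cdot 10^{-5}$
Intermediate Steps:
$\frac{1}{24856 + \left(\left(\left(854 - 694\right) + 10227\right) - \left(\left(-3590 - 6977\right) - 10856\right)\right)} = \frac{1}{24856 + \left(\left(160 + 10227\right) - \left(-10567 - 10856\right)\right)} = \frac{1}{24856 + \left(10387 - -21423\right)} = \frac{1}{24856 + \left(10387 + 21423\right)} = \frac{1}{24856 + 31810} = \frac{1}{56666}$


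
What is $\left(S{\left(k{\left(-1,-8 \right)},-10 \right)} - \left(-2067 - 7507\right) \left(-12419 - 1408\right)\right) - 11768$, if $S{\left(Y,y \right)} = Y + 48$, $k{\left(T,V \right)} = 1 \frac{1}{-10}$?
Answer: $- \frac{1323914181}{10} \approx -1.3239 \cdot 10^{8}$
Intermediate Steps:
$k{\left(T,V \right)} = - \frac{1}{10}$ ($k{\left(T,V \right)} = 1 \left(- \frac{1}{10}\right) = - \frac{1}{10}$)
$S{\left(Y,y \right)} = 48 + Y$
$\left(S{\left(k{\left(-1,-8 \right)},-10 \right)} - \left(-2067 - 7507\right) \left(-12419 - 1408\right)\right) - 11768 = \left(\left(48 - \frac{1}{10}\right) - \left(-2067 - 7507\right) \left(-12419 - 1408\right)\right) - 11768 = \left(\frac{479}{10} - \left(-9574\right) \left(-13827\right)\right) - 11768 = \left(\frac{479}{10} - 132379698\right) - 11768 = - \frac{1323796501}{10} - 11768 = - \frac{1323914181}{10}$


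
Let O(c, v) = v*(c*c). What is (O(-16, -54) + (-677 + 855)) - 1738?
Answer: -15384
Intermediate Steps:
O(c, v) = v*c**2
(O(-16, -54) + (-677 + 855)) - 1738 = (-54*(-16)**2 + (-677 + 855)) - 1738 = (-54*256 + 178) - 1738 = (-13824 + 178) - 1738 = -13646 - 1738 = -15384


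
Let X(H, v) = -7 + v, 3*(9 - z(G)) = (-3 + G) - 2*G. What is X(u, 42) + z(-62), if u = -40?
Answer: 73/3 ≈ 24.333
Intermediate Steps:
z(G) = 10 + G/3 (z(G) = 9 - ((-3 + G) - 2*G)/3 = 9 - (-3 - G)/3 = 9 + (1 + G/3) = 10 + G/3)
X(u, 42) + z(-62) = (-7 + 42) + (10 + (⅓)*(-62)) = 35 + (10 - 62/3) = 35 - 32/3 = 73/3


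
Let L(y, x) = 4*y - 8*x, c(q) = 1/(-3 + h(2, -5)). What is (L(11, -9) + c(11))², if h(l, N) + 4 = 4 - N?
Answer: 54289/4 ≈ 13572.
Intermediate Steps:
h(l, N) = -N (h(l, N) = -4 + (4 - N) = -N)
c(q) = ½ (c(q) = 1/(-3 - 1*(-5)) = 1/(-3 + 5) = 1/2 = ½)
L(y, x) = -8*x + 4*y
(L(11, -9) + c(11))² = ((-8*(-9) + 4*11) + ½)² = ((72 + 44) + ½)² = (116 + ½)² = (233/2)² = 54289/4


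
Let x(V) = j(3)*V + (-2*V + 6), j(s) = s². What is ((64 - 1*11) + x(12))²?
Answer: 20449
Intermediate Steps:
x(V) = 6 + 7*V (x(V) = 3²*V + (-2*V + 6) = 9*V + (6 - 2*V) = 6 + 7*V)
((64 - 1*11) + x(12))² = ((64 - 1*11) + (6 + 7*12))² = ((64 - 11) + (6 + 84))² = (53 + 90)² = 143² = 20449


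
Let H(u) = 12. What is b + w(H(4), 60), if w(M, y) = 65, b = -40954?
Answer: -40889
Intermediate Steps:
b + w(H(4), 60) = -40954 + 65 = -40889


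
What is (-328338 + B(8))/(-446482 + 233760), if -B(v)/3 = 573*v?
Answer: 171045/106361 ≈ 1.6082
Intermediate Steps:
B(v) = -1719*v
(-328338 + B(8))/(-446482 + 233760) = (-328338 - 1719*8)/(-446482 + 233760) = (-328338 - 13752)/(-212722) = -342090*(-1/212722) = 171045/106361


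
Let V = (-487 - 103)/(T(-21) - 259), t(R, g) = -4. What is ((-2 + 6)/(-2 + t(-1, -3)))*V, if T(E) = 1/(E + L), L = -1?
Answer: -25960/17097 ≈ -1.5184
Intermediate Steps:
T(E) = 1/(-1 + E) (T(E) = 1/(E - 1) = 1/(-1 + E))
V = 12980/5699 (V = (-487 - 103)/(1/(-1 - 21) - 259) = -590/(1/(-22) - 259) = -590/(-1/22 - 259) = -590/(-5699/22) = -590*(-22/5699) = 12980/5699 ≈ 2.2776)
((-2 + 6)/(-2 + t(-1, -3)))*V = ((-2 + 6)/(-2 - 4))*(12980/5699) = (4/(-6))*(12980/5699) = (4*(-⅙))*(12980/5699) = -⅔*12980/5699 = -25960/17097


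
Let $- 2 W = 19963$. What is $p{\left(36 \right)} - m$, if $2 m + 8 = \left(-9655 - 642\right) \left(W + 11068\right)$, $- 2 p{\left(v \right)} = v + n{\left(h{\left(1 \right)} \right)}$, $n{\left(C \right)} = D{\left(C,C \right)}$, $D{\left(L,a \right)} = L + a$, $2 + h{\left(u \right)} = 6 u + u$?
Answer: $\frac{22375305}{4} \approx 5.5938 \cdot 10^{6}$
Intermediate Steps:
$W = - \frac{19963}{2}$ ($W = \left(- \frac{1}{2}\right) 19963 = - \frac{19963}{2} \approx -9981.5$)
$h{\left(u \right)} = -2 + 7 u$ ($h{\left(u \right)} = -2 + \left(6 u + u\right) = -2 + 7 u$)
$n{\left(C \right)} = 2 C$ ($n{\left(C \right)} = C + C = 2 C$)
$p{\left(v \right)} = -5 - \frac{v}{2}$ ($p{\left(v \right)} = - \frac{v + 2 \left(-2 + 7 \cdot 1\right)}{2} = - \frac{v + 2 \left(-2 + 7\right)}{2} = - \frac{v + 2 \cdot 5}{2} = - \frac{v + 10}{2} = - \frac{10 + v}{2} = -5 - \frac{v}{2}$)
$m = - \frac{22375397}{4}$ ($m = -4 + \frac{\left(-9655 - 642\right) \left(- \frac{19963}{2} + 11068\right)}{2} = -4 + \frac{\left(-10297\right) \frac{2173}{2}}{2} = -4 + \frac{1}{2} \left(- \frac{22375381}{2}\right) = -4 - \frac{22375381}{4} = - \frac{22375397}{4} \approx -5.5938 \cdot 10^{6}$)
$p{\left(36 \right)} - m = \left(-5 - 18\right) - - \frac{22375397}{4} = \left(-5 - 18\right) + \frac{22375397}{4} = -23 + \frac{22375397}{4} = \frac{22375305}{4}$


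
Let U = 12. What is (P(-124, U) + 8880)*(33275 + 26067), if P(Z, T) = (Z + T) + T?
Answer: 521022760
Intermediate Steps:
P(Z, T) = Z + 2*T (P(Z, T) = (T + Z) + T = Z + 2*T)
(P(-124, U) + 8880)*(33275 + 26067) = ((-124 + 2*12) + 8880)*(33275 + 26067) = ((-124 + 24) + 8880)*59342 = (-100 + 8880)*59342 = 8780*59342 = 521022760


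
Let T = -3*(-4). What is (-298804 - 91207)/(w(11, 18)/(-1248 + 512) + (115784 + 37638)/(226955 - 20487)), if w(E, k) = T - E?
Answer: -14816561571232/28178031 ≈ -5.2582e+5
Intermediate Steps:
T = 12
w(E, k) = 12 - E
(-298804 - 91207)/(w(11, 18)/(-1248 + 512) + (115784 + 37638)/(226955 - 20487)) = (-298804 - 91207)/((12 - 1*11)/(-1248 + 512) + (115784 + 37638)/(226955 - 20487)) = -390011/((12 - 11)/(-736) + 153422/206468) = -390011/(1*(-1/736) + 153422*(1/206468)) = -390011/(-1/736 + 76711/103234) = -390011/28178031/37990112 = -390011*37990112/28178031 = -14816561571232/28178031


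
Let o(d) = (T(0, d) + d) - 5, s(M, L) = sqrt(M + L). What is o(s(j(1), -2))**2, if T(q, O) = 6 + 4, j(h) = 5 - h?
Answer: (5 + sqrt(2))**2 ≈ 41.142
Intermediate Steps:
s(M, L) = sqrt(L + M)
T(q, O) = 10
o(d) = 5 + d (o(d) = (10 + d) - 5 = 5 + d)
o(s(j(1), -2))**2 = (5 + sqrt(-2 + (5 - 1*1)))**2 = (5 + sqrt(-2 + (5 - 1)))**2 = (5 + sqrt(-2 + 4))**2 = (5 + sqrt(2))**2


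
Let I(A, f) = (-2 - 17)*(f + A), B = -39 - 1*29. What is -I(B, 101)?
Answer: 627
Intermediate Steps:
B = -68 (B = -39 - 29 = -68)
I(A, f) = -19*A - 19*f (I(A, f) = -19*(A + f) = -19*A - 19*f)
-I(B, 101) = -(-19*(-68) - 19*101) = -(1292 - 1919) = -1*(-627) = 627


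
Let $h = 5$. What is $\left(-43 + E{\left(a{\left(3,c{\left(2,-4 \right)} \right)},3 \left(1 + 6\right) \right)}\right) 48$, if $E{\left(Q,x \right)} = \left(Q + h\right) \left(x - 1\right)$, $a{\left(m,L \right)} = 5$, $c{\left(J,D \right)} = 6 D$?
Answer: $7536$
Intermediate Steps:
$E{\left(Q,x \right)} = \left(-1 + x\right) \left(5 + Q\right)$ ($E{\left(Q,x \right)} = \left(Q + 5\right) \left(x - 1\right) = \left(5 + Q\right) \left(-1 + x\right) = \left(-1 + x\right) \left(5 + Q\right)$)
$\left(-43 + E{\left(a{\left(3,c{\left(2,-4 \right)} \right)},3 \left(1 + 6\right) \right)}\right) 48 = \left(-43 + \left(-5 - 5 + 5 \cdot 3 \left(1 + 6\right) + 5 \cdot 3 \left(1 + 6\right)\right)\right) 48 = \left(-43 + \left(-5 - 5 + 5 \cdot 3 \cdot 7 + 5 \cdot 3 \cdot 7\right)\right) 48 = \left(-43 + \left(-5 - 5 + 5 \cdot 21 + 5 \cdot 21\right)\right) 48 = \left(-43 + \left(-5 - 5 + 105 + 105\right)\right) 48 = \left(-43 + 200\right) 48 = 157 \cdot 48 = 7536$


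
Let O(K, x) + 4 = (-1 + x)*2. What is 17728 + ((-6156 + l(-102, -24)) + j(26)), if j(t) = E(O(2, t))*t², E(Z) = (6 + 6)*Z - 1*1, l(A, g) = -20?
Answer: 384028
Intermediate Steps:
O(K, x) = -6 + 2*x (O(K, x) = -4 + (-1 + x)*2 = -4 + (-2 + 2*x) = -6 + 2*x)
E(Z) = -1 + 12*Z (E(Z) = 12*Z - 1 = -1 + 12*Z)
j(t) = t²*(-73 + 24*t) (j(t) = (-1 + 12*(-6 + 2*t))*t² = (-1 + (-72 + 24*t))*t² = (-73 + 24*t)*t² = t²*(-73 + 24*t))
17728 + ((-6156 + l(-102, -24)) + j(26)) = 17728 + ((-6156 - 20) + 26²*(-73 + 24*26)) = 17728 + (-6176 + 676*(-73 + 624)) = 17728 + (-6176 + 676*551) = 17728 + (-6176 + 372476) = 17728 + 366300 = 384028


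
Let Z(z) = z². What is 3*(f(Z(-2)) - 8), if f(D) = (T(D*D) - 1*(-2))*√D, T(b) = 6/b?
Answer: -39/4 ≈ -9.7500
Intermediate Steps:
f(D) = √D*(2 + 6/D²) (f(D) = (6/((D*D)) - 1*(-2))*√D = (6/(D²) + 2)*√D = (6/D² + 2)*√D = (2 + 6/D²)*√D = √D*(2 + 6/D²))
3*(f(Z(-2)) - 8) = 3*(2*(3 + ((-2)²)²)/((-2)²)^(3/2) - 8) = 3*(2*(3 + 4²)/4^(3/2) - 8) = 3*(2*(⅛)*(3 + 16) - 8) = 3*(2*(⅛)*19 - 8) = 3*(19/4 - 8) = 3*(-13/4) = -39/4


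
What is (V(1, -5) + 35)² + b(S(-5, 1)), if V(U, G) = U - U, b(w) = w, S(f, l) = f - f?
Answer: 1225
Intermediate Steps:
S(f, l) = 0
V(U, G) = 0
(V(1, -5) + 35)² + b(S(-5, 1)) = (0 + 35)² + 0 = 35² + 0 = 1225 + 0 = 1225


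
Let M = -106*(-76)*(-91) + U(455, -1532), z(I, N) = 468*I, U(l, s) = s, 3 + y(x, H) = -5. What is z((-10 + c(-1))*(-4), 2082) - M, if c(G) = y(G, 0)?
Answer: 768324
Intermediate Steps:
y(x, H) = -8 (y(x, H) = -3 - 5 = -8)
c(G) = -8
M = -734628 (M = -106*(-76)*(-91) - 1532 = 8056*(-91) - 1532 = -733096 - 1532 = -734628)
z((-10 + c(-1))*(-4), 2082) - M = 468*((-10 - 8)*(-4)) - 1*(-734628) = 468*(-18*(-4)) + 734628 = 468*72 + 734628 = 33696 + 734628 = 768324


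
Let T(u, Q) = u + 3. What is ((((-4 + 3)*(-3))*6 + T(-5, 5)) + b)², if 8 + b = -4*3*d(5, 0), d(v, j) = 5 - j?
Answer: 2704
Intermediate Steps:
T(u, Q) = 3 + u
b = -68 (b = -8 - 4*3*(5 - 1*0) = -8 - 12*(5 + 0) = -8 - 12*5 = -8 - 1*60 = -8 - 60 = -68)
((((-4 + 3)*(-3))*6 + T(-5, 5)) + b)² = ((((-4 + 3)*(-3))*6 + (3 - 5)) - 68)² = ((-1*(-3)*6 - 2) - 68)² = ((3*6 - 2) - 68)² = ((18 - 2) - 68)² = (16 - 68)² = (-52)² = 2704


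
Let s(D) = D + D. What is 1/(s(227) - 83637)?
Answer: -1/83183 ≈ -1.2022e-5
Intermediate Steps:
s(D) = 2*D
1/(s(227) - 83637) = 1/(2*227 - 83637) = 1/(454 - 83637) = 1/(-83183) = -1/83183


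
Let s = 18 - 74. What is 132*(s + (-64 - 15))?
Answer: -17820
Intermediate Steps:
s = -56
132*(s + (-64 - 15)) = 132*(-56 + (-64 - 15)) = 132*(-56 - 79) = 132*(-135) = -17820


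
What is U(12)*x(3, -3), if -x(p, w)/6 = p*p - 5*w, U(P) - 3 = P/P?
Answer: -576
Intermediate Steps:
U(P) = 4 (U(P) = 3 + P/P = 3 + 1 = 4)
x(p, w) = -6*p² + 30*w (x(p, w) = -6*(p*p - 5*w) = -6*(p² - 5*w) = -6*p² + 30*w)
U(12)*x(3, -3) = 4*(-6*3² + 30*(-3)) = 4*(-6*9 - 90) = 4*(-54 - 90) = 4*(-144) = -576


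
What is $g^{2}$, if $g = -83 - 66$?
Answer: $22201$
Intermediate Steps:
$g = -149$
$g^{2} = \left(-149\right)^{2} = 22201$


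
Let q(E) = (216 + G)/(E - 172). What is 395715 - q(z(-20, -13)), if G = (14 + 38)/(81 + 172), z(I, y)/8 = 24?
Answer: 100113160/253 ≈ 3.9570e+5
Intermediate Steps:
z(I, y) = 192 (z(I, y) = 8*24 = 192)
G = 52/253 ≈ 0.20553
q(E) = 54700/(253*(-172 + E)) (q(E) = (216 + 52/253)/(E - 172) = 54700/(253*(-172 + E)))
395715 - q(z(-20, -13)) = 395715 - 54700/(253*(-172 + 192)) = 395715 - 54700/(253*20) = 395715 - 1*2735/253 = 395715 - 2735/253 = 100113160/253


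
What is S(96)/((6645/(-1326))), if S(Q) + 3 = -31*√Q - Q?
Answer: 43758/2215 + 54808*√6/2215 ≈ 80.365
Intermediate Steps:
S(Q) = -3 - Q - 31*√Q (S(Q) = -3 + (-31*√Q - Q) = -3 + (-Q - 31*√Q) = -3 - Q - 31*√Q)
S(96)/((6645/(-1326))) = (-3 - 1*96 - 124*√6)/((6645/(-1326))) = (-3 - 96 - 124*√6)/((6645*(-1/1326))) = (-3 - 96 - 124*√6)/(-2215/442) = (-99 - 124*√6)*(-442/2215) = 43758/2215 + 54808*√6/2215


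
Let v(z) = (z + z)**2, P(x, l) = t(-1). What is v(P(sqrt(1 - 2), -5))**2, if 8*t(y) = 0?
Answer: 0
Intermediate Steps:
t(y) = 0 (t(y) = (1/8)*0 = 0)
P(x, l) = 0
v(z) = 4*z**2 (v(z) = (2*z)**2 = 4*z**2)
v(P(sqrt(1 - 2), -5))**2 = (4*0**2)**2 = (4*0)**2 = 0**2 = 0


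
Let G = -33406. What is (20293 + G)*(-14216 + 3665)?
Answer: 138355263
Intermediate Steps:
(20293 + G)*(-14216 + 3665) = (20293 - 33406)*(-14216 + 3665) = -13113*(-10551) = 138355263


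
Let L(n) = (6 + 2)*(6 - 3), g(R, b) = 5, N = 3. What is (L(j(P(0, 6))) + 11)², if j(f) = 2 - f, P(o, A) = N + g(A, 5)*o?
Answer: 1225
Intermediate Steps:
P(o, A) = 3 + 5*o
L(n) = 24 (L(n) = 8*3 = 24)
(L(j(P(0, 6))) + 11)² = (24 + 11)² = 35² = 1225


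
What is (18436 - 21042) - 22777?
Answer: -25383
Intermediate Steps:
(18436 - 21042) - 22777 = -2606 - 22777 = -25383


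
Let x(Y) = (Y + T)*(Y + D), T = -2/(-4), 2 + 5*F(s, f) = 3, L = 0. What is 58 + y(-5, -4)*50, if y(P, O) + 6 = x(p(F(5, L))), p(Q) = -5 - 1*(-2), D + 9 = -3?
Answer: 1633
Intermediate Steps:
D = -12 (D = -9 - 3 = -12)
F(s, f) = ⅕ (F(s, f) = -⅖ + (⅕)*3 = -⅖ + ⅗ = ⅕)
p(Q) = -3 (p(Q) = -5 + 2 = -3)
T = ½ (T = -2*(-¼) = ½ ≈ 0.50000)
x(Y) = (½ + Y)*(-12 + Y) (x(Y) = (Y + ½)*(Y - 12) = (½ + Y)*(-12 + Y))
y(P, O) = 63/2 (y(P, O) = -6 + (-6 + (-3)² - 23/2*(-3)) = -6 + (-6 + 9 + 69/2) = -6 + 75/2 = 63/2)
58 + y(-5, -4)*50 = 58 + (63/2)*50 = 58 + 1575 = 1633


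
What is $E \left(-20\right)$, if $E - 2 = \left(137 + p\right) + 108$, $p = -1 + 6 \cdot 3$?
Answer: $-5280$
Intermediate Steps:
$p = 17$ ($p = -1 + 18 = 17$)
$E = 264$ ($E = 2 + \left(\left(137 + 17\right) + 108\right) = 2 + \left(154 + 108\right) = 2 + 262 = 264$)
$E \left(-20\right) = 264 \left(-20\right) = -5280$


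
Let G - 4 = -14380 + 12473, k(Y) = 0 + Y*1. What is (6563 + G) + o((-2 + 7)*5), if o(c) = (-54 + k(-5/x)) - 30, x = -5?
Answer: 4577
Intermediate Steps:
k(Y) = Y (k(Y) = 0 + Y = Y)
o(c) = -83 (o(c) = (-54 - 5/(-5)) - 30 = (-54 - 5*(-⅕)) - 30 = (-54 + 1) - 30 = -53 - 30 = -83)
G = -1903 (G = 4 + (-14380 + 12473) = 4 - 1907 = -1903)
(6563 + G) + o((-2 + 7)*5) = (6563 - 1903) - 83 = 4660 - 83 = 4577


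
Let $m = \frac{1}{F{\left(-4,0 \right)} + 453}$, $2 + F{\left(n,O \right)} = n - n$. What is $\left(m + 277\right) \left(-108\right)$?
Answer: $- \frac{13492224}{451} \approx -29916.0$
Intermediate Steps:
$F{\left(n,O \right)} = -2$ ($F{\left(n,O \right)} = -2 + \left(n - n\right) = -2 + 0 = -2$)
$m = \frac{1}{451}$ ($m = \frac{1}{-2 + 453} = \frac{1}{451} \approx 0.0022173$)
$\left(m + 277\right) \left(-108\right) = \left(\frac{1}{451} + 277\right) \left(-108\right) = \frac{124928}{451} \left(-108\right) = - \frac{13492224}{451}$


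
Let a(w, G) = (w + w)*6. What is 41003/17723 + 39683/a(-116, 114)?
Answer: -646225633/24670416 ≈ -26.194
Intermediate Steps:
a(w, G) = 12*w (a(w, G) = (2*w)*6 = 12*w)
41003/17723 + 39683/a(-116, 114) = 41003/17723 + 39683/((12*(-116))) = 41003*(1/17723) + 39683/(-1392) = 41003/17723 + 39683*(-1/1392) = 41003/17723 - 39683/1392 = -646225633/24670416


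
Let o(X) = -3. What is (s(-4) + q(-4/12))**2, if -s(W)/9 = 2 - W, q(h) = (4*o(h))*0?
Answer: 2916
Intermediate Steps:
q(h) = 0 (q(h) = (4*(-3))*0 = -12*0 = 0)
s(W) = -18 + 9*W (s(W) = -9*(2 - W) = -18 + 9*W)
(s(-4) + q(-4/12))**2 = ((-18 + 9*(-4)) + 0)**2 = ((-18 - 36) + 0)**2 = (-54 + 0)**2 = (-54)**2 = 2916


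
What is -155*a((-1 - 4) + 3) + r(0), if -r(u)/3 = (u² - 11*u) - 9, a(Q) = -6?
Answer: 957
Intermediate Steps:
r(u) = 27 - 3*u² + 33*u (r(u) = -3*((u² - 11*u) - 9) = -3*(-9 + u² - 11*u) = 27 - 3*u² + 33*u)
-155*a((-1 - 4) + 3) + r(0) = -155*(-6) + (27 - 3*0² + 33*0) = 930 + (27 - 3*0 + 0) = 930 + (27 + 0 + 0) = 930 + 27 = 957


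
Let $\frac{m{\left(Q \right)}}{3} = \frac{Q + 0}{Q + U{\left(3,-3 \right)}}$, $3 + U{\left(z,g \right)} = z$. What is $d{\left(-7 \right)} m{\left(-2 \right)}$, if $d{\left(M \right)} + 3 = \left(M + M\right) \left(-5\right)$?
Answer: $201$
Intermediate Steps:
$U{\left(z,g \right)} = -3 + z$
$d{\left(M \right)} = -3 - 10 M$ ($d{\left(M \right)} = -3 + \left(M + M\right) \left(-5\right) = -3 + 2 M \left(-5\right) = -3 - 10 M$)
$m{\left(Q \right)} = 3$ ($m{\left(Q \right)} = 3 \frac{Q + 0}{Q + \left(-3 + 3\right)} = 3 \frac{Q}{Q + 0} = 3 \frac{Q}{Q} = 3 \cdot 1 = 3$)
$d{\left(-7 \right)} m{\left(-2 \right)} = \left(-3 - -70\right) 3 = \left(-3 + 70\right) 3 = 67 \cdot 3 = 201$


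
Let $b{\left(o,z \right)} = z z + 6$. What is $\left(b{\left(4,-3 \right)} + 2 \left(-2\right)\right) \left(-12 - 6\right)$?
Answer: $-198$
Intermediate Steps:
$b{\left(o,z \right)} = 6 + z^{2}$ ($b{\left(o,z \right)} = z^{2} + 6 = 6 + z^{2}$)
$\left(b{\left(4,-3 \right)} + 2 \left(-2\right)\right) \left(-12 - 6\right) = \left(\left(6 + \left(-3\right)^{2}\right) + 2 \left(-2\right)\right) \left(-12 - 6\right) = \left(\left(6 + 9\right) - 4\right) \left(-18\right) = \left(15 - 4\right) \left(-18\right) = 11 \left(-18\right) = -198$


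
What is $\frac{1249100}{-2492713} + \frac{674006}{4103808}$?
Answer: $- \frac{1722981527261}{5114807775552} \approx -0.33686$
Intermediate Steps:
$\frac{1249100}{-2492713} + \frac{674006}{4103808} = 1249100 \left(- \frac{1}{2492713}\right) + 674006 \cdot \frac{1}{4103808} = - \frac{1249100}{2492713} + \frac{337003}{2051904} = - \frac{1722981527261}{5114807775552}$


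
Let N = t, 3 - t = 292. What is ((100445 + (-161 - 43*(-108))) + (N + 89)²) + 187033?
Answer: 331961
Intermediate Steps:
t = -289 (t = 3 - 1*292 = 3 - 292 = -289)
N = -289
((100445 + (-161 - 43*(-108))) + (N + 89)²) + 187033 = ((100445 + (-161 - 43*(-108))) + (-289 + 89)²) + 187033 = ((100445 + (-161 + 4644)) + (-200)²) + 187033 = ((100445 + 4483) + 40000) + 187033 = (104928 + 40000) + 187033 = 144928 + 187033 = 331961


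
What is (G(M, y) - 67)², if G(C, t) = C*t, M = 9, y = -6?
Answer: 14641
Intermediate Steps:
(G(M, y) - 67)² = (9*(-6) - 67)² = (-54 - 67)² = (-121)² = 14641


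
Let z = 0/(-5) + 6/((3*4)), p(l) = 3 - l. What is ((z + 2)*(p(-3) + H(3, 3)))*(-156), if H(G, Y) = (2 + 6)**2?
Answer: -27300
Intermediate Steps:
z = 1/2 (z = 0*(-1/5) + 6/12 = 0 + 6*(1/12) = 0 + 1/2 = 1/2 ≈ 0.50000)
H(G, Y) = 64 (H(G, Y) = 8**2 = 64)
((z + 2)*(p(-3) + H(3, 3)))*(-156) = ((1/2 + 2)*((3 - 1*(-3)) + 64))*(-156) = (5*((3 + 3) + 64)/2)*(-156) = (5*(6 + 64)/2)*(-156) = ((5/2)*70)*(-156) = 175*(-156) = -27300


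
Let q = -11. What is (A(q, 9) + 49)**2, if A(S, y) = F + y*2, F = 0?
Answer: 4489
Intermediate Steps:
A(S, y) = 2*y (A(S, y) = 0 + y*2 = 0 + 2*y = 2*y)
(A(q, 9) + 49)**2 = (2*9 + 49)**2 = (18 + 49)**2 = 67**2 = 4489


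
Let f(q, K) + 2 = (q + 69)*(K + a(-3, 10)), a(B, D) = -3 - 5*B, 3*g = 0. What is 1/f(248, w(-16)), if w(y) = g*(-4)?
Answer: 1/3802 ≈ 0.00026302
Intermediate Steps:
g = 0 (g = (1/3)*0 = 0)
w(y) = 0 (w(y) = 0*(-4) = 0)
f(q, K) = -2 + (12 + K)*(69 + q) (f(q, K) = -2 + (q + 69)*(K + (-3 - 5*(-3))) = -2 + (69 + q)*(K + (-3 + 15)) = -2 + (69 + q)*(K + 12) = -2 + (69 + q)*(12 + K) = -2 + (12 + K)*(69 + q))
1/f(248, w(-16)) = 1/(826 + 12*248 + 69*0 + 0*248) = 1/(826 + 2976 + 0 + 0) = 1/3802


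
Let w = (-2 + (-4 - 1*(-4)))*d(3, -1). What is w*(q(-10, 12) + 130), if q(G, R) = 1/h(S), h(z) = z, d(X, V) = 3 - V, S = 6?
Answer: -3124/3 ≈ -1041.3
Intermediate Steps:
w = -8 (w = (-2 + (-4 - 1*(-4)))*(3 - 1*(-1)) = (-2 + (-4 + 4))*(3 + 1) = (-2 + 0)*4 = -2*4 = -8)
q(G, R) = ⅙ (q(G, R) = 1/6 = ⅙)
w*(q(-10, 12) + 130) = -8*(⅙ + 130) = -8*781/6 = -3124/3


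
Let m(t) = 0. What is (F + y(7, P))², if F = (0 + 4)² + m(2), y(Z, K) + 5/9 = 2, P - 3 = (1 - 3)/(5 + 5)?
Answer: 24649/81 ≈ 304.31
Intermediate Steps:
P = 14/5 (P = 3 + (1 - 3)/(5 + 5) = 3 - 2/10 = 3 - 2*⅒ = 3 - ⅕ = 14/5 ≈ 2.8000)
y(Z, K) = 13/9 (y(Z, K) = -5/9 + 2 = 13/9)
F = 16 (F = (0 + 4)² + 0 = 4² + 0 = 16 + 0 = 16)
(F + y(7, P))² = (16 + 13/9)² = (157/9)² = 24649/81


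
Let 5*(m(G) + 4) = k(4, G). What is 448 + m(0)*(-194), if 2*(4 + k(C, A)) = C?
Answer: 6508/5 ≈ 1301.6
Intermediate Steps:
k(C, A) = -4 + C/2
m(G) = -22/5 (m(G) = -4 + (-4 + (½)*4)/5 = -4 + (-4 + 2)/5 = -4 + (⅕)*(-2) = -4 - ⅖ = -22/5)
448 + m(0)*(-194) = 448 - 22/5*(-194) = 448 + 4268/5 = 6508/5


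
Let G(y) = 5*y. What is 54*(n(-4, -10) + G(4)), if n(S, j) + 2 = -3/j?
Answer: 4941/5 ≈ 988.20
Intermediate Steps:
n(S, j) = -2 - 3/j
54*(n(-4, -10) + G(4)) = 54*((-2 - 3/(-10)) + 5*4) = 54*((-2 - 3*(-⅒)) + 20) = 54*((-2 + 3/10) + 20) = 54*(-17/10 + 20) = 54*(183/10) = 4941/5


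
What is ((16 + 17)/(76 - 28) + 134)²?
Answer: 4644025/256 ≈ 18141.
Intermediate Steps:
((16 + 17)/(76 - 28) + 134)² = (33/48 + 134)² = (33*(1/48) + 134)² = (11/16 + 134)² = (2155/16)² = 4644025/256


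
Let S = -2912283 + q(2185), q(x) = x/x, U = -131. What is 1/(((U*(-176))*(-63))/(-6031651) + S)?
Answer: -6031651/17565867185054 ≈ -3.4337e-7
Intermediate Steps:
q(x) = 1
S = -2912282 (S = -2912283 + 1 = -2912282)
1/(((U*(-176))*(-63))/(-6031651) + S) = 1/((-131*(-176)*(-63))/(-6031651) - 2912282) = 1/((23056*(-63))*(-1/6031651) - 2912282) = 1/(-1452528*(-1/6031651) - 2912282) = 1/(1452528/6031651 - 2912282) = 1/(-17565867185054/6031651) = -6031651/17565867185054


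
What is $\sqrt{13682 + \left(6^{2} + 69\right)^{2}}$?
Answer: $\sqrt{24707} \approx 157.18$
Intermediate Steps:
$\sqrt{13682 + \left(6^{2} + 69\right)^{2}} = \sqrt{13682 + \left(36 + 69\right)^{2}} = \sqrt{13682 + 105^{2}} = \sqrt{13682 + 11025} = \sqrt{24707}$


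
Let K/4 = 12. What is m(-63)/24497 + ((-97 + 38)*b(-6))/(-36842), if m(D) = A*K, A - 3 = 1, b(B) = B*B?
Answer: 29552646/451259237 ≈ 0.065489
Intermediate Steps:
b(B) = B**2
K = 48 (K = 4*12 = 48)
A = 4 (A = 3 + 1 = 4)
m(D) = 192 (m(D) = 4*48 = 192)
m(-63)/24497 + ((-97 + 38)*b(-6))/(-36842) = 192/24497 + ((-97 + 38)*(-6)**2)/(-36842) = 192*(1/24497) - 59*36*(-1/36842) = 192/24497 - 2124*(-1/36842) = 192/24497 + 1062/18421 = 29552646/451259237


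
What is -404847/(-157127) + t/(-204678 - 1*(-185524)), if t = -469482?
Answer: 40761368826/1504805279 ≈ 27.087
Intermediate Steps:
-404847/(-157127) + t/(-204678 - 1*(-185524)) = -404847/(-157127) - 469482/(-204678 - 1*(-185524)) = -404847*(-1/157127) - 469482/(-204678 + 185524) = 404847/157127 - 469482/(-19154) = 404847/157127 - 469482*(-1/19154) = 404847/157127 + 234741/9577 = 40761368826/1504805279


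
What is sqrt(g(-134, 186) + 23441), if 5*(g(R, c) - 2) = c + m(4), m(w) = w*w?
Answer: sqrt(587085)/5 ≈ 153.24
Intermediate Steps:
m(w) = w**2
g(R, c) = 26/5 + c/5 (g(R, c) = 2 + (c + 4**2)/5 = 2 + (c + 16)/5 = 2 + (16 + c)/5 = 2 + (16/5 + c/5) = 26/5 + c/5)
sqrt(g(-134, 186) + 23441) = sqrt((26/5 + (1/5)*186) + 23441) = sqrt((26/5 + 186/5) + 23441) = sqrt(212/5 + 23441) = sqrt(117417/5) = sqrt(587085)/5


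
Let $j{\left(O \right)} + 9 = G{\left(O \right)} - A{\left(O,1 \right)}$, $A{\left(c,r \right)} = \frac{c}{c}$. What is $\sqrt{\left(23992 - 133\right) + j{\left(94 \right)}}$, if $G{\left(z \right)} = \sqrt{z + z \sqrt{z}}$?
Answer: $\sqrt{23849 + \sqrt{94} \sqrt{1 + \sqrt{94}}} \approx 154.53$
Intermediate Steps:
$A{\left(c,r \right)} = 1$
$G{\left(z \right)} = \sqrt{z + z^{\frac{3}{2}}}$
$j{\left(O \right)} = -10 + \sqrt{O + O^{\frac{3}{2}}}$ ($j{\left(O \right)} = -9 + \left(\sqrt{O + O^{\frac{3}{2}}} - 1\right) = -9 + \left(-1 + \sqrt{O + O^{\frac{3}{2}}}\right) = -10 + \sqrt{O + O^{\frac{3}{2}}}$)
$\sqrt{\left(23992 - 133\right) + j{\left(94 \right)}} = \sqrt{\left(23992 - 133\right) - \left(10 - \sqrt{94 + 94^{\frac{3}{2}}}\right)} = \sqrt{23859 - \left(10 - \sqrt{94 + 94 \sqrt{94}}\right)} = \sqrt{23849 + \sqrt{94 + 94 \sqrt{94}}}$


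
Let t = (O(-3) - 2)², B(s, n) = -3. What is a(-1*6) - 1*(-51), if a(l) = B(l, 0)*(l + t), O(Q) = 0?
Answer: 57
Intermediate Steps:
t = 4 (t = (0 - 2)² = (-2)² = 4)
a(l) = -12 - 3*l (a(l) = -3*(l + 4) = -3*(4 + l) = -12 - 3*l)
a(-1*6) - 1*(-51) = (-12 - (-3)*6) - 1*(-51) = (-12 - 3*(-6)) + 51 = (-12 + 18) + 51 = 6 + 51 = 57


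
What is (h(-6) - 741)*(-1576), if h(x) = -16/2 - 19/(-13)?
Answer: 15315568/13 ≈ 1.1781e+6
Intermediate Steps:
h(x) = -85/13 (h(x) = -16*½ - 19*(-1/13) = -8 + 19/13 = -85/13)
(h(-6) - 741)*(-1576) = (-85/13 - 741)*(-1576) = -9718/13*(-1576) = 15315568/13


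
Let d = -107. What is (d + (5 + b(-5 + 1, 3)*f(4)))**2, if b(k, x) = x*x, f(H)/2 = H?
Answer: 900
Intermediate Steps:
f(H) = 2*H
b(k, x) = x**2
(d + (5 + b(-5 + 1, 3)*f(4)))**2 = (-107 + (5 + 3**2*(2*4)))**2 = (-107 + (5 + 9*8))**2 = (-107 + (5 + 72))**2 = (-107 + 77)**2 = (-30)**2 = 900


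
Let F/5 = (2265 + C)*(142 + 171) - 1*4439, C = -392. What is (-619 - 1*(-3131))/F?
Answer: 1256/1454525 ≈ 0.00086351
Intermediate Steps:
F = 2909050 (F = 5*((2265 - 392)*(142 + 171) - 1*4439) = 5*(1873*313 - 4439) = 5*(586249 - 4439) = 5*581810 = 2909050)
(-619 - 1*(-3131))/F = (-619 - 1*(-3131))/2909050 = (-619 + 3131)*(1/2909050) = 2512*(1/2909050) = 1256/1454525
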